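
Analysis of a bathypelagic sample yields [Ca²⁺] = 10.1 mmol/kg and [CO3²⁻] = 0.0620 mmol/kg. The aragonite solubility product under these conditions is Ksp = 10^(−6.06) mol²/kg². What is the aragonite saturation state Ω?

Ksp = 10^(−6.06) = 8.710×10^-7
Ω = [Ca²⁺][CO3²⁻]/Ksp = (10.1×10^-3)(0.0620×10^-3) / 8.710×10^-7 = 0.719

Ω = 0.719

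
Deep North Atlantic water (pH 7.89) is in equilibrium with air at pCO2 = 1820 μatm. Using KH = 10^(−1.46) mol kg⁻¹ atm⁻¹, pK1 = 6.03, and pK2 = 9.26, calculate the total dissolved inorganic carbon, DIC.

[CO2*] = KH · pCO2 = 10^(−1.46) × 1820×10^-6 = 6.311×10^-5 mol/kg
α₀ = 1/(1 + K1/[H⁺] + K1K2/[H⁺]²) = 1/(1 + 10^+1.86 + 10^+0.49) = 0.01307
DIC = [CO2*]/α₀ = 6.311×10^-5 / 0.01307 = 4.83 mmol/kg

DIC = 4.83 mmol/kg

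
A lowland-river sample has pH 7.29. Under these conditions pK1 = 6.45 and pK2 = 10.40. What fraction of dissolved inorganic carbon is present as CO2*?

α₀ = 1 / (1 + K1/[H⁺] + K1K2/[H⁺]²) = 1 / (1 + 10^+0.84 + 10^-2.27)
   = 1 / (1 + 6.9183 + 0.0053703) = 1/7.9237 = 0.1262

α₀ = 0.126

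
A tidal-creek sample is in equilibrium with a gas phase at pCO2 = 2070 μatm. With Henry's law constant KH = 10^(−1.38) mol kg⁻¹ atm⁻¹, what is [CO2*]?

KH = 10^(−1.38) = 4.169×10^-2 mol kg⁻¹ atm⁻¹
[CO2*] = KH · pCO2 = 4.169×10^-2 × 2070×10^-6 atm = 8.63×10^-5 mol/kg

[CO2*] = 86.3 μmol/kg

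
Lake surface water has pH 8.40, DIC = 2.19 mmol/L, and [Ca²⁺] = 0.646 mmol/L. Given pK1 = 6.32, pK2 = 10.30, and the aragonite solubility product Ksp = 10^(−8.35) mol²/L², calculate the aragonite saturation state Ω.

α₂ = 1 / (1 + [H⁺]/K2 + [H⁺]²/(K1K2)) = 1 / (1 + 10^+1.90 + 10^-0.18)
   = 1 / (1 + 79.433 + 0.66069) = 1/81.094 = 0.01233
[CO3²⁻] = α₂ × DIC = 0.01233 × 2.19 = 0.02701 mmol/L
Ksp = 10^(−8.35) = 4.467×10^-9
Ω = [Ca²⁺][CO3²⁻]/Ksp = (0.646×10^-3)(2.701×10^-5) / 4.467×10^-9 = 3.91

Ω = 3.91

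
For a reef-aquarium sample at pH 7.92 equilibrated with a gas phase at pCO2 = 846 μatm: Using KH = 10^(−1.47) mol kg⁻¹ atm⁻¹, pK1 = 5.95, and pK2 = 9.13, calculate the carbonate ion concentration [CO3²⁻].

[CO3²⁻] = 0.165 mmol/kg

[CO2*] = KH · pCO2 = 10^(−1.47) × 846×10^-6 = 2.867×10^-5 mol/kg
α₀ = 1/(1 + K1/[H⁺] + K1K2/[H⁺]²) = 1/(1 + 10^+1.97 + 10^+0.76) = 0.009992
DIC = [CO2*]/α₀ = 2.867×10^-5 / 0.009992 = 2.869 mmol/kg
[CO3²⁻] = α₂·DIC; α₂ = 0.05750, so [CO3²⁻] = 0.05750 × 2.869 = 0.165 mmol/kg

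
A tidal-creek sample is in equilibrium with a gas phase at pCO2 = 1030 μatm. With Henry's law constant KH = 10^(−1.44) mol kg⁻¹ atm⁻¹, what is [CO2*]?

[CO2*] = 37.4 μmol/kg

KH = 10^(−1.44) = 3.631×10^-2 mol kg⁻¹ atm⁻¹
[CO2*] = KH · pCO2 = 3.631×10^-2 × 1030×10^-6 atm = 3.74×10^-5 mol/kg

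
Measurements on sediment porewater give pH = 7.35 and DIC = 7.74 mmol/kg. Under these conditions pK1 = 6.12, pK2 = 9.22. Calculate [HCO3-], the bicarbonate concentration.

[HCO3⁻] = 7.22 mmol/kg

α₁ = 1 / (1 + [H⁺]/K1 + K2/[H⁺]) = 1 / (1 + 10^-1.23 + 10^-1.87)
   = 1 / (1 + 0.058884 + 0.013490) = 1/1.0724 = 0.9325
[HCO3⁻] = α₁ × DIC = 0.9325 × 7.74 = 7.22 mmol/kg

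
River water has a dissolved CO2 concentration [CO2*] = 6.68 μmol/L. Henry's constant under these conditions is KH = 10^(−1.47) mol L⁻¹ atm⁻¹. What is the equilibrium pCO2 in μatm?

pCO2 = 197 μatm

KH = 10^(−1.47) = 3.388×10^-2 mol L⁻¹ atm⁻¹
pCO2 = [CO2*]/KH = 6.68×10^-6 / 3.388×10^-2 = 1.97×10^-4 atm = 197 μatm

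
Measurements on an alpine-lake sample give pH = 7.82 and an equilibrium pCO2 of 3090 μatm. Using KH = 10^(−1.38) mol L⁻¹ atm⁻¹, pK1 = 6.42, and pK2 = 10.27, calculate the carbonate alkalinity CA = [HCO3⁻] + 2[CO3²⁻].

[CO2*] = KH · pCO2 = 10^(−1.38) × 3090×10^-6 = 1.288×10^-4 mol/L
α₀ = 1/(1 + K1/[H⁺] + K1K2/[H⁺]²) = 1/(1 + 10^+1.40 + 10^-1.05) = 0.03816
DIC = [CO2*]/α₀ = 1.288×10^-4 / 0.03816 = 3.376 mmol/L
CA = (α₁ + 2α₂)·DIC = (0.9584 + 2×0.003401) × 3.376 = 3.26 mmol/L

CA = 3.26 mmol/L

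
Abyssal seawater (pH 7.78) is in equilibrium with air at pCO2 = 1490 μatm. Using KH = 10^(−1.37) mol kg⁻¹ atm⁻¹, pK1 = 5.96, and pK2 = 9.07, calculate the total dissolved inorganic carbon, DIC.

DIC = 4.48 mmol/kg

[CO2*] = KH · pCO2 = 10^(−1.37) × 1490×10^-6 = 6.356×10^-5 mol/kg
α₀ = 1/(1 + K1/[H⁺] + K1K2/[H⁺]²) = 1/(1 + 10^+1.82 + 10^+0.53) = 0.01419
DIC = [CO2*]/α₀ = 6.356×10^-5 / 0.01419 = 4.48 mmol/kg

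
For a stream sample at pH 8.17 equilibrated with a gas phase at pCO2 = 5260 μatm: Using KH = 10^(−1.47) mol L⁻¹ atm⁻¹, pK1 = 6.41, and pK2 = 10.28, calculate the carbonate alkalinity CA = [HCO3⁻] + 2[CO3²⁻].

CA = 10.4 mmol/L

[CO2*] = KH · pCO2 = 10^(−1.47) × 5260×10^-6 = 1.782×10^-4 mol/L
α₀ = 1/(1 + K1/[H⁺] + K1K2/[H⁺]²) = 1/(1 + 10^+1.76 + 10^-0.35) = 0.01695
DIC = [CO2*]/α₀ = 1.782×10^-4 / 0.01695 = 10.51 mmol/L
CA = (α₁ + 2α₂)·DIC = (0.9755 + 2×0.007572) × 10.51 = 10.4 mmol/L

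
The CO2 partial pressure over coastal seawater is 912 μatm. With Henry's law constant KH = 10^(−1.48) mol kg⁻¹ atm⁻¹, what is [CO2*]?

KH = 10^(−1.48) = 3.311×10^-2 mol kg⁻¹ atm⁻¹
[CO2*] = KH · pCO2 = 3.311×10^-2 × 912×10^-6 atm = 3.02×10^-5 mol/kg

[CO2*] = 30.2 μmol/kg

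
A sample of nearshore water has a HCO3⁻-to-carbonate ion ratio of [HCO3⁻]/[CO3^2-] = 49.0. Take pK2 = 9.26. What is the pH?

From K2 = [H⁺][CO3^2-]/[HCO3⁻]:  pH = pK2 − log₁₀([HCO3⁻]/[CO3^2-])
log₁₀(49.0) = +1.690
pH = 9.26 − (+1.690) = 7.57

pH = 7.57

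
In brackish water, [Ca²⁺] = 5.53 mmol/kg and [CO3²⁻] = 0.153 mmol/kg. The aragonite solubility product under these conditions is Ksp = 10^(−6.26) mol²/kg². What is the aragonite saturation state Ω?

Ω = 1.54

Ksp = 10^(−6.26) = 5.495×10^-7
Ω = [Ca²⁺][CO3²⁻]/Ksp = (5.53×10^-3)(0.153×10^-3) / 5.495×10^-7 = 1.54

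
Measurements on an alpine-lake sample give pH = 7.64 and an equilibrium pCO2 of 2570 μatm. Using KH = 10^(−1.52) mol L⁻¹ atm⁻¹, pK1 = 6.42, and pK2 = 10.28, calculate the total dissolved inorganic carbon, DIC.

[CO2*] = KH · pCO2 = 10^(−1.52) × 2570×10^-6 = 7.761×10^-5 mol/L
α₀ = 1/(1 + K1/[H⁺] + K1K2/[H⁺]²) = 1/(1 + 10^+1.22 + 10^-1.42) = 0.05671
DIC = [CO2*]/α₀ = 7.761×10^-5 / 0.05671 = 1.37 mmol/L

DIC = 1.37 mmol/L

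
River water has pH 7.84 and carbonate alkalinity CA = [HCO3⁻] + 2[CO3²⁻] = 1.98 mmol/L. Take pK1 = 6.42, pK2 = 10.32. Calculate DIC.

DIC = 2.05 mmol/L

CA = [HCO3⁻] + 2[CO3²⁻] = (α₁ + 2α₂)·DIC
At pH 7.84: [H⁺]/K1 = 10^-1.42 = 0.038019, K2/[H⁺] = 10^-2.48 = 0.0033113
α₁ = 1/(1 + 0.038019 + 0.0033113) = 1/1.0413 = 0.9603; α₂ = α₁·K2/[H⁺] = 0.003180
α₁ + 2α₂ = 0.9667
DIC = CA / (α₁ + 2α₂) = 1.98 / 0.9667 = 2.05 mmol/L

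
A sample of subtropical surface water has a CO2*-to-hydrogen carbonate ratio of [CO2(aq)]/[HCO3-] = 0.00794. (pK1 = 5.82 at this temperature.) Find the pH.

pH = 7.92

From K1 = [H⁺][HCO3-]/[CO2(aq)]:  pH = pK1 − log₁₀([CO2(aq)]/[HCO3-])
log₁₀(0.00794) = -2.100
pH = 5.82 − (-2.100) = 7.92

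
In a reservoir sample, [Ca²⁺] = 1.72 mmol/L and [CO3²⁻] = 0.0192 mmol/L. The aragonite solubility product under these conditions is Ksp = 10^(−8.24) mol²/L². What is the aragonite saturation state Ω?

Ksp = 10^(−8.24) = 5.754×10^-9
Ω = [Ca²⁺][CO3²⁻]/Ksp = (1.72×10^-3)(0.0192×10^-3) / 5.754×10^-9 = 5.74

Ω = 5.74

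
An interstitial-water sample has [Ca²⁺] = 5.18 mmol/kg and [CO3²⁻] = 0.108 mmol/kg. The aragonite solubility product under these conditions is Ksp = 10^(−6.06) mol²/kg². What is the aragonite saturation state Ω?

Ksp = 10^(−6.06) = 8.710×10^-7
Ω = [Ca²⁺][CO3²⁻]/Ksp = (5.18×10^-3)(0.108×10^-3) / 8.710×10^-7 = 0.642

Ω = 0.642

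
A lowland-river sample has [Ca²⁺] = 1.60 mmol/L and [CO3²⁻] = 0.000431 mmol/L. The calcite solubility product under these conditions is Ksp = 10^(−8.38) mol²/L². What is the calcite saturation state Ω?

Ω = 0.165

Ksp = 10^(−8.38) = 4.169×10^-9
Ω = [Ca²⁺][CO3²⁻]/Ksp = (1.60×10^-3)(0.000431×10^-3) / 4.169×10^-9 = 0.165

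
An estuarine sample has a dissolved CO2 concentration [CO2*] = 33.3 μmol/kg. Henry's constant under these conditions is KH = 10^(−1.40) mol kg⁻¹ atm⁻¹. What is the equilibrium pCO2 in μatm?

KH = 10^(−1.40) = 3.981×10^-2 mol kg⁻¹ atm⁻¹
pCO2 = [CO2*]/KH = 33.3×10^-6 / 3.981×10^-2 = 8.36×10^-4 atm = 836 μatm

pCO2 = 836 μatm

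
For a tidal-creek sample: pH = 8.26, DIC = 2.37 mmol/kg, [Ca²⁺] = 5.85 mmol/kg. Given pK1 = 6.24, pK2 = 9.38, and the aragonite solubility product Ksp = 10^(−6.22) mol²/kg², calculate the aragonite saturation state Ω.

Ω = 1.61

α₂ = 1 / (1 + [H⁺]/K2 + [H⁺]²/(K1K2)) = 1 / (1 + 10^+1.12 + 10^-0.90)
   = 1 / (1 + 13.183 + 0.12589) = 1/14.308 = 0.06989
[CO3²⁻] = α₂ × DIC = 0.06989 × 2.37 = 0.1656 mmol/kg
Ksp = 10^(−6.22) = 6.026×10^-7
Ω = [Ca²⁺][CO3²⁻]/Ksp = (5.85×10^-3)(1.656×10^-4) / 6.026×10^-7 = 1.61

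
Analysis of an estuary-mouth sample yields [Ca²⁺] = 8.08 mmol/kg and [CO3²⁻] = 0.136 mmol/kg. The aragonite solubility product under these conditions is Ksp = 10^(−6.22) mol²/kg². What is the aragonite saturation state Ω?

Ω = 1.82

Ksp = 10^(−6.22) = 6.026×10^-7
Ω = [Ca²⁺][CO3²⁻]/Ksp = (8.08×10^-3)(0.136×10^-3) / 6.026×10^-7 = 1.82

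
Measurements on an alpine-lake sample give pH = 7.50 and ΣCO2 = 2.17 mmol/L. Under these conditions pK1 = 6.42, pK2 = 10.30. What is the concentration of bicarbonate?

α₁ = 1 / (1 + [H⁺]/K1 + K2/[H⁺]) = 1 / (1 + 10^-1.08 + 10^-2.80)
   = 1 / (1 + 0.083176 + 0.0015849) = 1/1.0848 = 0.9219
[HCO3⁻] = α₁ × DIC = 0.9219 × 2.17 = 2.00 mmol/L

[HCO3⁻] = 2.00 mmol/L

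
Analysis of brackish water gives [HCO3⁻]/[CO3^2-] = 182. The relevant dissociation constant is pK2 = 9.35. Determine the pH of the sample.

From K2 = [H⁺][CO3^2-]/[HCO3⁻]:  pH = pK2 − log₁₀([HCO3⁻]/[CO3^2-])
log₁₀(182) = +2.260
pH = 9.35 − (+2.260) = 7.09

pH = 7.09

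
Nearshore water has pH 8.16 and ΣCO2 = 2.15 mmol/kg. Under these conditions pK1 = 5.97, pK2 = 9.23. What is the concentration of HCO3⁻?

α₁ = 1 / (1 + [H⁺]/K1 + K2/[H⁺]) = 1 / (1 + 10^-2.19 + 10^-1.07)
   = 1 / (1 + 0.0064565 + 0.085114) = 1/1.0916 = 0.9161
[HCO3⁻] = α₁ × DIC = 0.9161 × 2.15 = 1.97 mmol/kg

[HCO3⁻] = 1.97 mmol/kg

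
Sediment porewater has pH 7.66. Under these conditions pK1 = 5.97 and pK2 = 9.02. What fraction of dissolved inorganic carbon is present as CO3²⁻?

α₂ = 0.0410

α₂ = 1 / (1 + [H⁺]/K2 + [H⁺]²/(K1K2)) = 1 / (1 + 10^+1.36 + 10^-0.33)
   = 1 / (1 + 22.909 + 0.46774) = 1/24.376 = 0.04102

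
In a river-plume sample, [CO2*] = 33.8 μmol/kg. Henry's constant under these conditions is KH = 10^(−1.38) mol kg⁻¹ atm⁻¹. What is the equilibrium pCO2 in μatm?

KH = 10^(−1.38) = 4.169×10^-2 mol kg⁻¹ atm⁻¹
pCO2 = [CO2*]/KH = 33.8×10^-6 / 4.169×10^-2 = 8.11×10^-4 atm = 811 μatm

pCO2 = 811 μatm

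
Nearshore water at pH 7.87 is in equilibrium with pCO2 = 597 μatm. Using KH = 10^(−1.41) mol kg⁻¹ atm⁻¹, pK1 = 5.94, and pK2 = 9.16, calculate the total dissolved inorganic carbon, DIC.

[CO2*] = KH · pCO2 = 10^(−1.41) × 597×10^-6 = 2.323×10^-5 mol/kg
α₀ = 1/(1 + K1/[H⁺] + K1K2/[H⁺]²) = 1/(1 + 10^+1.93 + 10^+0.64) = 0.01105
DIC = [CO2*]/α₀ = 2.323×10^-5 / 0.01105 = 2.10 mmol/kg

DIC = 2.10 mmol/kg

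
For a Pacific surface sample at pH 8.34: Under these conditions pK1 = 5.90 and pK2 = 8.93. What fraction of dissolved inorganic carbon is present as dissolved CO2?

α₀ = 0.00288

α₀ = 1 / (1 + K1/[H⁺] + K1K2/[H⁺]²) = 1 / (1 + 10^+2.44 + 10^+1.85)
   = 1 / (1 + 275.42 + 70.795) = 1/347.22 = 0.002880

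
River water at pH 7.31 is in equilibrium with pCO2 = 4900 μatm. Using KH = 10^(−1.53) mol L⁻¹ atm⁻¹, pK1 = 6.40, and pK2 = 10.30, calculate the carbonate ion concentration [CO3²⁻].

[CO2*] = KH · pCO2 = 10^(−1.53) × 4900×10^-6 = 1.446×10^-4 mol/L
α₀ = 1/(1 + K1/[H⁺] + K1K2/[H⁺]²) = 1/(1 + 10^+0.91 + 10^-2.08) = 0.1094
DIC = [CO2*]/α₀ = 1.446×10^-4 / 0.1094 = 1.321 mmol/L
[CO3²⁻] = α₂·DIC; α₂ = 0.0009104, so [CO3²⁻] = 0.0009104 × 1.321 = 0.00120 mmol/L = 1.20 μmol/L

[CO3²⁻] = 1.20 μmol/L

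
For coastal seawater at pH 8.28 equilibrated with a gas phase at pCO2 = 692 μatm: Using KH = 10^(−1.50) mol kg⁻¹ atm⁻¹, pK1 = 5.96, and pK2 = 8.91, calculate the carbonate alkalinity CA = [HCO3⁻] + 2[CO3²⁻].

CA = 6.72 mmol/kg

[CO2*] = KH · pCO2 = 10^(−1.50) × 692×10^-6 = 2.188×10^-5 mol/kg
α₀ = 1/(1 + K1/[H⁺] + K1K2/[H⁺]²) = 1/(1 + 10^+2.32 + 10^+1.69) = 0.003862
DIC = [CO2*]/α₀ = 2.188×10^-5 / 0.003862 = 5.666 mmol/kg
CA = (α₁ + 2α₂)·DIC = (0.8070 + 2×0.1892) × 5.666 = 6.72 mmol/kg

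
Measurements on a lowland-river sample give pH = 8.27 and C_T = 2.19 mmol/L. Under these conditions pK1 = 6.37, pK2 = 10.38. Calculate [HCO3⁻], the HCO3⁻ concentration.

[HCO3⁻] = 2.15 mmol/L

α₁ = 1 / (1 + [H⁺]/K1 + K2/[H⁺]) = 1 / (1 + 10^-1.90 + 10^-2.11)
   = 1 / (1 + 0.012589 + 0.0077625) = 1/1.0204 = 0.9801
[HCO3⁻] = α₁ × DIC = 0.9801 × 2.19 = 2.15 mmol/L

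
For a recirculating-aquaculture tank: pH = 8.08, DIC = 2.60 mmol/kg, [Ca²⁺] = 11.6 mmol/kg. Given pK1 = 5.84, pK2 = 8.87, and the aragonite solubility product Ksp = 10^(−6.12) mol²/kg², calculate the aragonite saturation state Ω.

Ω = 5.52

α₂ = 1 / (1 + [H⁺]/K2 + [H⁺]²/(K1K2)) = 1 / (1 + 10^+0.79 + 10^-1.45)
   = 1 / (1 + 6.1660 + 0.035481) = 1/7.2014 = 0.1389
[CO3²⁻] = α₂ × DIC = 0.1389 × 2.60 = 0.3610 mmol/kg
Ksp = 10^(−6.12) = 7.586×10^-7
Ω = [Ca²⁺][CO3²⁻]/Ksp = (11.6×10^-3)(3.610×10^-4) / 7.586×10^-7 = 5.52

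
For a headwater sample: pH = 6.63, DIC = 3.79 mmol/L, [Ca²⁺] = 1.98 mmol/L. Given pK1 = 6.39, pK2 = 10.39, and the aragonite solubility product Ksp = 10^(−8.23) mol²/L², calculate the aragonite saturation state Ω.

α₂ = 1 / (1 + [H⁺]/K2 + [H⁺]²/(K1K2)) = 1 / (1 + 10^+3.76 + 10^+3.52)
   = 1 / (1 + 5754.4 + 3311.3) = 1/9066.7 = 0.0001103
[CO3²⁻] = α₂ × DIC = 0.0001103 × 3.79 = 0.0004180 mmol/L = 0.4180 μmol/L
Ksp = 10^(−8.23) = 5.888×10^-9
Ω = [Ca²⁺][CO3²⁻]/Ksp = (1.98×10^-3)(4.180×10^-7) / 5.888×10^-9 = 0.141

Ω = 0.141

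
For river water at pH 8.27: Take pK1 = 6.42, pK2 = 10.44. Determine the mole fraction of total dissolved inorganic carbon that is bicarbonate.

α₁ = 1 / (1 + [H⁺]/K1 + K2/[H⁺]) = 1 / (1 + 10^-1.85 + 10^-2.17)
   = 1 / (1 + 0.014125 + 0.0067608) = 1/1.0209 = 0.9795

α₁ = 0.980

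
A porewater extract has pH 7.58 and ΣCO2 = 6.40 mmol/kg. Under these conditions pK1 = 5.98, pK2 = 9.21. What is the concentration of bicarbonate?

[HCO3⁻] = 6.10 mmol/kg

α₁ = 1 / (1 + [H⁺]/K1 + K2/[H⁺]) = 1 / (1 + 10^-1.60 + 10^-1.63)
   = 1 / (1 + 0.025119 + 0.023442) = 1/1.0486 = 0.9537
[HCO3⁻] = α₁ × DIC = 0.9537 × 6.40 = 6.10 mmol/kg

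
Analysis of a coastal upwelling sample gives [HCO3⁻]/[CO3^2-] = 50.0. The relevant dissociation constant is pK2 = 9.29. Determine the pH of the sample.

pH = 7.59

From K2 = [H⁺][CO3^2-]/[HCO3⁻]:  pH = pK2 − log₁₀([HCO3⁻]/[CO3^2-])
log₁₀(50.0) = +1.699
pH = 9.29 − (+1.699) = 7.59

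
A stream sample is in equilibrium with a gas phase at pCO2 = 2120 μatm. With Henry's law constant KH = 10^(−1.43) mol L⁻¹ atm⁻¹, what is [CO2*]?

KH = 10^(−1.43) = 3.715×10^-2 mol L⁻¹ atm⁻¹
[CO2*] = KH · pCO2 = 3.715×10^-2 × 2120×10^-6 atm = 7.88×10^-5 mol/L

[CO2*] = 78.8 μmol/L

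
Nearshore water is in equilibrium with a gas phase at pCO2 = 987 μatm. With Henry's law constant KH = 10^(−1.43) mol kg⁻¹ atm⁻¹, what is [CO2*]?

[CO2*] = 36.7 μmol/kg

KH = 10^(−1.43) = 3.715×10^-2 mol kg⁻¹ atm⁻¹
[CO2*] = KH · pCO2 = 3.715×10^-2 × 987×10^-6 atm = 3.67×10^-5 mol/kg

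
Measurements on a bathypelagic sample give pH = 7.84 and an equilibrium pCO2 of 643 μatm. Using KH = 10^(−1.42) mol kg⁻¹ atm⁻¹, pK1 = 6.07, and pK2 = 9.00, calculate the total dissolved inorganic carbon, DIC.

[CO2*] = KH · pCO2 = 10^(−1.42) × 643×10^-6 = 2.445×10^-5 mol/kg
α₀ = 1/(1 + K1/[H⁺] + K1K2/[H⁺]²) = 1/(1 + 10^+1.77 + 10^+0.61) = 0.01564
DIC = [CO2*]/α₀ = 2.445×10^-5 / 0.01564 = 1.56 mmol/kg

DIC = 1.56 mmol/kg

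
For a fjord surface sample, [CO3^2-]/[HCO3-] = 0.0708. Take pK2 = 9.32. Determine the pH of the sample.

From K2 = [H⁺][CO3^2-]/[HCO3-]:  pH = pK2 + log₁₀([CO3^2-]/[HCO3-])
log₁₀(0.0708) = -1.150
pH = 9.32 + (-1.150) = 8.17

pH = 8.17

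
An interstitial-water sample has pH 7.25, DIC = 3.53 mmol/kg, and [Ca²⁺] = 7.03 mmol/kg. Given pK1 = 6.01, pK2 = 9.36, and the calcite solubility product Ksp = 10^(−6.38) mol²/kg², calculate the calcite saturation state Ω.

α₂ = 1 / (1 + [H⁺]/K2 + [H⁺]²/(K1K2)) = 1 / (1 + 10^+2.11 + 10^+0.87)
   = 1 / (1 + 128.82 + 7.4131) = 1/137.24 = 0.007287
[CO3²⁻] = α₂ × DIC = 0.007287 × 3.53 = 0.02572 mmol/kg
Ksp = 10^(−6.38) = 4.169×10^-7
Ω = [Ca²⁺][CO3²⁻]/Ksp = (7.03×10^-3)(2.572×10^-5) / 4.169×10^-7 = 0.434

Ω = 0.434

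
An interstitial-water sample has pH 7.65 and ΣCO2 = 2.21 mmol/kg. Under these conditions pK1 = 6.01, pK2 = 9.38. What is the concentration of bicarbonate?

[HCO3⁻] = 2.12 mmol/kg

α₁ = 1 / (1 + [H⁺]/K1 + K2/[H⁺]) = 1 / (1 + 10^-1.64 + 10^-1.73)
   = 1 / (1 + 0.022909 + 0.018621) = 1/1.0415 = 0.9601
[HCO3⁻] = α₁ × DIC = 0.9601 × 2.21 = 2.12 mmol/kg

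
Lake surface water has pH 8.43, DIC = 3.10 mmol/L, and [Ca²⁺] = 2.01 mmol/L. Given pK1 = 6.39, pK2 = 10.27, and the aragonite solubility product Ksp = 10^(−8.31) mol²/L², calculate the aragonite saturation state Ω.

α₂ = 1 / (1 + [H⁺]/K2 + [H⁺]²/(K1K2)) = 1 / (1 + 10^+1.84 + 10^-0.20)
   = 1 / (1 + 69.183 + 0.63096) = 1/70.814 = 0.01412
[CO3²⁻] = α₂ × DIC = 0.01412 × 3.10 = 0.04378 mmol/L
Ksp = 10^(−8.31) = 4.898×10^-9
Ω = [Ca²⁺][CO3²⁻]/Ksp = (2.01×10^-3)(4.378×10^-5) / 4.898×10^-9 = 18.0

Ω = 18.0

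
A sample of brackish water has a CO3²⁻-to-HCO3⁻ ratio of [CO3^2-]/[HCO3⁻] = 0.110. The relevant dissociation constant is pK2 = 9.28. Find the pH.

From K2 = [H⁺][CO3^2-]/[HCO3⁻]:  pH = pK2 + log₁₀([CO3^2-]/[HCO3⁻])
log₁₀(0.110) = -0.959
pH = 9.28 + (-0.959) = 8.32

pH = 8.32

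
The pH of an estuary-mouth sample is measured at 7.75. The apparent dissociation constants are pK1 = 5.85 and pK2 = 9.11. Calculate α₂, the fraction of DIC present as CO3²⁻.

α₂ = 1 / (1 + [H⁺]/K2 + [H⁺]²/(K1K2)) = 1 / (1 + 10^+1.36 + 10^-0.54)
   = 1 / (1 + 22.909 + 0.28840) = 1/24.197 = 0.04133

α₂ = 0.0413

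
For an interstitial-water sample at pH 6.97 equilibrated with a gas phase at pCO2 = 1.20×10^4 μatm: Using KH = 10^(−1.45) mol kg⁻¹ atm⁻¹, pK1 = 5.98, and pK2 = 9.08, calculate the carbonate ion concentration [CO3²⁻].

[CO2*] = KH · pCO2 = 10^(−1.45) × 1.20×10^4×10^-6 = 4.258×10^-4 mol/kg
α₀ = 1/(1 + K1/[H⁺] + K1K2/[H⁺]²) = 1/(1 + 10^+0.99 + 10^-1.12) = 0.09218
DIC = [CO2*]/α₀ = 4.258×10^-4 / 0.09218 = 4.619 mmol/kg
[CO3²⁻] = α₂·DIC; α₂ = 0.006993, so [CO3²⁻] = 0.006993 × 4.619 = 0.0323 mmol/kg

[CO3²⁻] = 0.0323 mmol/kg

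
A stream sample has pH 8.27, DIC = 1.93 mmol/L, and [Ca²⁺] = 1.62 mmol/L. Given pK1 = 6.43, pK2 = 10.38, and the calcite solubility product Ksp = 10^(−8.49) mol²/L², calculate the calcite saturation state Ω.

α₂ = 1 / (1 + [H⁺]/K2 + [H⁺]²/(K1K2)) = 1 / (1 + 10^+2.11 + 10^+0.27)
   = 1 / (1 + 128.82 + 1.8621) = 1/131.69 = 0.007594
[CO3²⁻] = α₂ × DIC = 0.007594 × 1.93 = 0.01466 mmol/L = 14.66 μmol/L
Ksp = 10^(−8.49) = 3.236×10^-9
Ω = [Ca²⁺][CO3²⁻]/Ksp = (1.62×10^-3)(1.466×10^-5) / 3.236×10^-9 = 7.34

Ω = 7.34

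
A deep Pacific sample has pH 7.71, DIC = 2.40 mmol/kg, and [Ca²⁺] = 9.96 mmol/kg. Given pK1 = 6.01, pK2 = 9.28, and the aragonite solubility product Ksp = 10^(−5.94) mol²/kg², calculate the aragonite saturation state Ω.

Ω = 0.535

α₂ = 1 / (1 + [H⁺]/K2 + [H⁺]²/(K1K2)) = 1 / (1 + 10^+1.57 + 10^-0.13)
   = 1 / (1 + 37.154 + 0.74131) = 1/38.895 = 0.02571
[CO3²⁻] = α₂ × DIC = 0.02571 × 2.40 = 0.06170 mmol/kg
Ksp = 10^(−5.94) = 1.148×10^-6
Ω = [Ca²⁺][CO3²⁻]/Ksp = (9.96×10^-3)(6.170×10^-5) / 1.148×10^-6 = 0.535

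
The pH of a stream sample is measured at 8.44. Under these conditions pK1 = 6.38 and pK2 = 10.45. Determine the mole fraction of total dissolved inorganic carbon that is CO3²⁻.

α₂ = 1 / (1 + [H⁺]/K2 + [H⁺]²/(K1K2)) = 1 / (1 + 10^+2.01 + 10^-0.05)
   = 1 / (1 + 102.33 + 0.89125) = 1/104.22 = 0.009595

α₂ = 0.00960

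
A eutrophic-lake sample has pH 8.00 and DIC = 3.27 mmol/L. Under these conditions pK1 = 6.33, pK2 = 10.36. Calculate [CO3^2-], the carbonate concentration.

[CO3²⁻] = 13.9 μmol/L

α₂ = 1 / (1 + [H⁺]/K2 + [H⁺]²/(K1K2)) = 1 / (1 + 10^+2.36 + 10^+0.69)
   = 1 / (1 + 229.09 + 4.8978) = 1/234.98 = 0.004256
[CO3²⁻] = α₂ × DIC = 0.004256 × 3.27 = 0.0139 mmol/L = 13.9 μmol/L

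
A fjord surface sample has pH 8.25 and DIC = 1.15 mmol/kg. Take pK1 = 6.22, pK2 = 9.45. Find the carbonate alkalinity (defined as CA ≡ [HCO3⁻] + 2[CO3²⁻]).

CA = 1.21 mmol/kg

CA = [HCO3⁻] + 2[CO3²⁻] = (α₁ + 2α₂)·DIC
At pH 8.25: [H⁺]/K1 = 10^-2.03 = 0.0093325, K2/[H⁺] = 10^-1.20 = 0.063096
α₁ = 1/(1 + 0.0093325 + 0.063096) = 1/1.0724 = 0.9325; α₂ = α₁·K2/[H⁺] = 0.05883
α₁ + 2α₂ = 1.0501
CA = 1.0501 × 1.15 = 1.21 mmol/kg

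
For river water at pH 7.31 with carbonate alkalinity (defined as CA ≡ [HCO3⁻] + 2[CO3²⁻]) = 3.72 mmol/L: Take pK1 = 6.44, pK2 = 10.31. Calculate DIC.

CA = [HCO3⁻] + 2[CO3²⁻] = (α₁ + 2α₂)·DIC
At pH 7.31: [H⁺]/K1 = 10^-0.87 = 0.13490, K2/[H⁺] = 10^-3.00 = 0.0010000
α₁ = 1/(1 + 0.13490 + 0.0010000) = 1/1.1359 = 0.8804; α₂ = α₁·K2/[H⁺] = 0.0008804
α₁ + 2α₂ = 0.8821
DIC = CA / (α₁ + 2α₂) = 3.72 / 0.8821 = 4.22 mmol/L

DIC = 4.22 mmol/L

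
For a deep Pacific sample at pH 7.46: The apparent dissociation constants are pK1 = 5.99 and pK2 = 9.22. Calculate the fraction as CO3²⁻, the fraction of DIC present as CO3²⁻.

α₂ = 0.0165

α₂ = 1 / (1 + [H⁺]/K2 + [H⁺]²/(K1K2)) = 1 / (1 + 10^+1.76 + 10^+0.29)
   = 1 / (1 + 57.544 + 1.9498) = 1/60.494 = 0.01653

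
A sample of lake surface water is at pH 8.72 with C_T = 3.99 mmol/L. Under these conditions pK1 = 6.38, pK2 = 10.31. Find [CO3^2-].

[CO3²⁻] = 0.0995 mmol/L

α₂ = 1 / (1 + [H⁺]/K2 + [H⁺]²/(K1K2)) = 1 / (1 + 10^+1.59 + 10^-0.75)
   = 1 / (1 + 38.905 + 0.17783) = 1/40.082 = 0.02495
[CO3²⁻] = α₂ × DIC = 0.02495 × 3.99 = 0.0995 mmol/L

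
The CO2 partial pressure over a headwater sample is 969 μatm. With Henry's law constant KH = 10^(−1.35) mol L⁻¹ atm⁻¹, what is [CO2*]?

KH = 10^(−1.35) = 4.467×10^-2 mol L⁻¹ atm⁻¹
[CO2*] = KH · pCO2 = 4.467×10^-2 × 969×10^-6 atm = 4.33×10^-5 mol/L

[CO2*] = 43.3 μmol/L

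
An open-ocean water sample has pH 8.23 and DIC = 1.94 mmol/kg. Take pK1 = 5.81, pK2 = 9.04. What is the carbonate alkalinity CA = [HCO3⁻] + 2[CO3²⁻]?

CA = 2.19 mmol/kg

CA = [HCO3⁻] + 2[CO3²⁻] = (α₁ + 2α₂)·DIC
At pH 8.23: [H⁺]/K1 = 10^-2.42 = 0.0038019, K2/[H⁺] = 10^-0.81 = 0.15488
α₁ = 1/(1 + 0.0038019 + 0.15488) = 1/1.1587 = 0.8630; α₂ = α₁·K2/[H⁺] = 0.1337
α₁ + 2α₂ = 1.1304
CA = 1.1304 × 1.94 = 2.19 mmol/kg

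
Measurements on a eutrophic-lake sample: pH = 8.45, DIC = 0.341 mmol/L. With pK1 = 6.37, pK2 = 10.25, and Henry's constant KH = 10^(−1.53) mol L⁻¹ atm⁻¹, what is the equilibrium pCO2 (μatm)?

pCO2 = 93.8 μatm

α₀ = 1 / (1 + K1/[H⁺] + K1K2/[H⁺]²) = 1 / (1 + 10^+2.08 + 10^+0.28)
   = 1 / (1 + 120.23 + 1.9055) = 1/123.13 = 0.008121
[CO2*] = α₀ × DIC = 0.008121 × 0.341 = 0.002769 mmol/L = 2.769 μmol/L
pCO2 = [CO2*]/KH = 2.769×10^-6 / 2.951×10^-2 = 93.8 μatm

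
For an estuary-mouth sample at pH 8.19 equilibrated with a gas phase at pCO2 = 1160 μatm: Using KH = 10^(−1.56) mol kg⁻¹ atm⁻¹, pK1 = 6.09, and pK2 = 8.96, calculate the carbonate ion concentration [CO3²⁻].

[CO2*] = KH · pCO2 = 10^(−1.56) × 1160×10^-6 = 3.195×10^-5 mol/kg
α₀ = 1/(1 + K1/[H⁺] + K1K2/[H⁺]²) = 1/(1 + 10^+2.10 + 10^+1.33) = 0.006744
DIC = [CO2*]/α₀ = 3.195×10^-5 / 0.006744 = 4.737 mmol/kg
[CO3²⁻] = α₂·DIC; α₂ = 0.1442, so [CO3²⁻] = 0.1442 × 4.737 = 0.683 mmol/kg

[CO3²⁻] = 0.683 mmol/kg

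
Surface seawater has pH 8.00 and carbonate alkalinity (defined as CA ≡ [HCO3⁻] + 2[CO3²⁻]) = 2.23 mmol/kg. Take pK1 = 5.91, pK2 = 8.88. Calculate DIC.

DIC = 2.01 mmol/kg

CA = [HCO3⁻] + 2[CO3²⁻] = (α₁ + 2α₂)·DIC
At pH 8.00: [H⁺]/K1 = 10^-2.09 = 0.0081283, K2/[H⁺] = 10^-0.88 = 0.13183
α₁ = 1/(1 + 0.0081283 + 0.13183) = 1/1.1400 = 0.8772; α₂ = α₁·K2/[H⁺] = 0.1156
α₁ + 2α₂ = 1.1085
DIC = CA / (α₁ + 2α₂) = 2.23 / 1.1085 = 2.01 mmol/kg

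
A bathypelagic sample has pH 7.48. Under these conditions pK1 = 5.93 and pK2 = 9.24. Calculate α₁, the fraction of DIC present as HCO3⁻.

α₁ = 0.956

α₁ = 1 / (1 + [H⁺]/K1 + K2/[H⁺]) = 1 / (1 + 10^-1.55 + 10^-1.76)
   = 1 / (1 + 0.028184 + 0.017378) = 1/1.0456 = 0.9564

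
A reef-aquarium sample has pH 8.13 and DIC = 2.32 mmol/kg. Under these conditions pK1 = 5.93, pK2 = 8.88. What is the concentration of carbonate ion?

[CO3²⁻] = 0.348 mmol/kg

α₂ = 1 / (1 + [H⁺]/K2 + [H⁺]²/(K1K2)) = 1 / (1 + 10^+0.75 + 10^-1.45)
   = 1 / (1 + 5.6234 + 0.035481) = 1/6.6589 = 0.1502
[CO3²⁻] = α₂ × DIC = 0.1502 × 2.32 = 0.348 mmol/kg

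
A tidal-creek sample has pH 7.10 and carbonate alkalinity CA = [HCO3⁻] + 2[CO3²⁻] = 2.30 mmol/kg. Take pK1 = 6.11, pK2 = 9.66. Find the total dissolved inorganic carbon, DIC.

CA = [HCO3⁻] + 2[CO3²⁻] = (α₁ + 2α₂)·DIC
At pH 7.10: [H⁺]/K1 = 10^-0.99 = 0.10233, K2/[H⁺] = 10^-2.56 = 0.0027542
α₁ = 1/(1 + 0.10233 + 0.0027542) = 1/1.1051 = 0.9049; α₂ = α₁·K2/[H⁺] = 0.002492
α₁ + 2α₂ = 0.9099
DIC = CA / (α₁ + 2α₂) = 2.30 / 0.9099 = 2.53 mmol/kg

DIC = 2.53 mmol/kg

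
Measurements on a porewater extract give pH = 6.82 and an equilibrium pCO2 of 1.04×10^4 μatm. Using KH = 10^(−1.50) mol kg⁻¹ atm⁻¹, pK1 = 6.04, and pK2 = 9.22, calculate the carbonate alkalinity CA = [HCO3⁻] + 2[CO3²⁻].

[CO2*] = KH · pCO2 = 10^(−1.50) × 1.04×10^4×10^-6 = 3.289×10^-4 mol/kg
α₀ = 1/(1 + K1/[H⁺] + K1K2/[H⁺]²) = 1/(1 + 10^+0.78 + 10^-1.62) = 0.1419
DIC = [CO2*]/α₀ = 3.289×10^-4 / 0.1419 = 2.318 mmol/kg
CA = (α₁ + 2α₂)·DIC = (0.8547 + 2×0.003403) × 2.318 = 2.00 mmol/kg

CA = 2.00 mmol/kg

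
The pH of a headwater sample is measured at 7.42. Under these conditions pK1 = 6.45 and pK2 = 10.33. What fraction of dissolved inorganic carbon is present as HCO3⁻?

α₁ = 1 / (1 + [H⁺]/K1 + K2/[H⁺]) = 1 / (1 + 10^-0.97 + 10^-2.91)
   = 1 / (1 + 0.10715 + 0.0012303) = 1/1.1084 = 0.9022

α₁ = 0.902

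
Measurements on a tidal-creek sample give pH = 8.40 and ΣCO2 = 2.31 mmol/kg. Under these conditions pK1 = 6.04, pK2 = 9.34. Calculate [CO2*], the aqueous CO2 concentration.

[CO2*] = 9.01 μmol/kg

α₀ = 1 / (1 + K1/[H⁺] + K1K2/[H⁺]²) = 1 / (1 + 10^+2.36 + 10^+1.42)
   = 1 / (1 + 229.09 + 26.303) = 1/256.39 = 0.003900
[CO2*] = α₀ × DIC = 0.003900 × 2.31 = 0.00901 mmol/kg = 9.01 μmol/kg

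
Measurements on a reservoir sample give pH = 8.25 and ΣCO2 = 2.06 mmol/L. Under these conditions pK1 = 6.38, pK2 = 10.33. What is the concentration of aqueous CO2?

α₀ = 1 / (1 + K1/[H⁺] + K1K2/[H⁺]²) = 1 / (1 + 10^+1.87 + 10^-0.21)
   = 1 / (1 + 74.131 + 0.61660) = 1/75.748 = 0.01320
[CO2*] = α₀ × DIC = 0.01320 × 2.06 = 0.0272 mmol/L

[CO2*] = 0.0272 mmol/L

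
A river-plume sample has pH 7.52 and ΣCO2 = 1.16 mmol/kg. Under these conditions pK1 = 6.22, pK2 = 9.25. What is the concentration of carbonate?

[CO3²⁻] = 0.0202 mmol/kg

α₂ = 1 / (1 + [H⁺]/K2 + [H⁺]²/(K1K2)) = 1 / (1 + 10^+1.73 + 10^+0.43)
   = 1 / (1 + 53.703 + 2.6915) = 1/57.395 = 0.01742
[CO3²⁻] = α₂ × DIC = 0.01742 × 1.16 = 0.0202 mmol/kg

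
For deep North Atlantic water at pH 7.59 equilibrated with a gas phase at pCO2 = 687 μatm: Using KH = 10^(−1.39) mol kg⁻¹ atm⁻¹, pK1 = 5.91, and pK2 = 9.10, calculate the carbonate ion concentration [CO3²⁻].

[CO2*] = KH · pCO2 = 10^(−1.39) × 687×10^-6 = 2.799×10^-5 mol/kg
α₀ = 1/(1 + K1/[H⁺] + K1K2/[H⁺]²) = 1/(1 + 10^+1.68 + 10^+0.17) = 0.01986
DIC = [CO2*]/α₀ = 2.799×10^-5 / 0.01986 = 1.409 mmol/kg
[CO3²⁻] = α₂·DIC; α₂ = 0.02938, so [CO3²⁻] = 0.02938 × 1.409 = 0.0414 mmol/kg

[CO3²⁻] = 0.0414 mmol/kg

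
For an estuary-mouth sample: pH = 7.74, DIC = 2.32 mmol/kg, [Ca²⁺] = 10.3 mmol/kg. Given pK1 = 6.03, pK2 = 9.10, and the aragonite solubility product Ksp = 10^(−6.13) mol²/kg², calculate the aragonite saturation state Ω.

α₂ = 1 / (1 + [H⁺]/K2 + [H⁺]²/(K1K2)) = 1 / (1 + 10^+1.36 + 10^-0.35)
   = 1 / (1 + 22.909 + 0.44668) = 1/24.355 = 0.04106
[CO3²⁻] = α₂ × DIC = 0.04106 × 2.32 = 0.09526 mmol/kg
Ksp = 10^(−6.13) = 7.413×10^-7
Ω = [Ca²⁺][CO3²⁻]/Ksp = (10.3×10^-3)(9.526×10^-5) / 7.413×10^-7 = 1.32

Ω = 1.32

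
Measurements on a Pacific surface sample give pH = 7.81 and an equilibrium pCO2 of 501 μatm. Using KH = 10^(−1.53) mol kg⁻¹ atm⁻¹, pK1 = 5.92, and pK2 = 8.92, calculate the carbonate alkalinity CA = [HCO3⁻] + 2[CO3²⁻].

[CO2*] = KH · pCO2 = 10^(−1.53) × 501×10^-6 = 1.479×10^-5 mol/kg
α₀ = 1/(1 + K1/[H⁺] + K1K2/[H⁺]²) = 1/(1 + 10^+1.89 + 10^+0.78) = 0.01181
DIC = [CO2*]/α₀ = 1.479×10^-5 / 0.01181 = 1.252 mmol/kg
CA = (α₁ + 2α₂)·DIC = (0.9170 + 2×0.07118) × 1.252 = 1.33 mmol/kg

CA = 1.33 mmol/kg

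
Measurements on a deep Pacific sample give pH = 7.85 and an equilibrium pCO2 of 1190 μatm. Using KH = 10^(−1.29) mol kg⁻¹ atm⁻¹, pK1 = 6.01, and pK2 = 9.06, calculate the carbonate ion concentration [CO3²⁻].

[CO2*] = KH · pCO2 = 10^(−1.29) × 1190×10^-6 = 6.103×10^-5 mol/kg
α₀ = 1/(1 + K1/[H⁺] + K1K2/[H⁺]²) = 1/(1 + 10^+1.84 + 10^+0.63) = 0.01343
DIC = [CO2*]/α₀ = 6.103×10^-5 / 0.01343 = 4.544 mmol/kg
[CO3²⁻] = α₂·DIC; α₂ = 0.05730, so [CO3²⁻] = 0.05730 × 4.544 = 0.260 mmol/kg

[CO3²⁻] = 0.260 mmol/kg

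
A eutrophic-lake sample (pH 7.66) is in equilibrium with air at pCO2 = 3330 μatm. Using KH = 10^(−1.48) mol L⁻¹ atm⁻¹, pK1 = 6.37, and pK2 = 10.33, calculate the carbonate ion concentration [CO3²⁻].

[CO2*] = KH · pCO2 = 10^(−1.48) × 3330×10^-6 = 1.103×10^-4 mol/L
α₀ = 1/(1 + K1/[H⁺] + K1K2/[H⁺]²) = 1/(1 + 10^+1.29 + 10^-1.38) = 0.04869
DIC = [CO2*]/α₀ = 1.103×10^-4 / 0.04869 = 2.265 mmol/L
[CO3²⁻] = α₂·DIC; α₂ = 0.002030, so [CO3²⁻] = 0.002030 × 2.265 = 0.00460 mmol/L = 4.60 μmol/L

[CO3²⁻] = 4.60 μmol/L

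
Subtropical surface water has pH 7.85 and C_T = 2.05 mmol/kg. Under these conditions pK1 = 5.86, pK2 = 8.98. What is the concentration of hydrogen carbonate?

α₁ = 1 / (1 + [H⁺]/K1 + K2/[H⁺]) = 1 / (1 + 10^-1.99 + 10^-1.13)
   = 1 / (1 + 0.010233 + 0.074131) = 1/1.0844 = 0.9222
[HCO3⁻] = α₁ × DIC = 0.9222 × 2.05 = 1.89 mmol/kg

[HCO3⁻] = 1.89 mmol/kg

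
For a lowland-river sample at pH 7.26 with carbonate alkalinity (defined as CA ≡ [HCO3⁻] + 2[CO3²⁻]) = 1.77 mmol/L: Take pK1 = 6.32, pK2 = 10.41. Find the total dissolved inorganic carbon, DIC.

CA = [HCO3⁻] + 2[CO3²⁻] = (α₁ + 2α₂)·DIC
At pH 7.26: [H⁺]/K1 = 10^-0.94 = 0.11482, K2/[H⁺] = 10^-3.15 = 0.00070795
α₁ = 1/(1 + 0.11482 + 0.00070795) = 1/1.1155 = 0.8964; α₂ = α₁·K2/[H⁺] = 0.0006346
α₁ + 2α₂ = 0.8977
DIC = CA / (α₁ + 2α₂) = 1.77 / 0.8977 = 1.97 mmol/L

DIC = 1.97 mmol/L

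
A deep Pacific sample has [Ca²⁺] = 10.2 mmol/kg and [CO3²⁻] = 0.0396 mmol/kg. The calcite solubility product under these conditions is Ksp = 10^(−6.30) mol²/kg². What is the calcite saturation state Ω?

Ksp = 10^(−6.30) = 5.012×10^-7
Ω = [Ca²⁺][CO3²⁻]/Ksp = (10.2×10^-3)(0.0396×10^-3) / 5.012×10^-7 = 0.806

Ω = 0.806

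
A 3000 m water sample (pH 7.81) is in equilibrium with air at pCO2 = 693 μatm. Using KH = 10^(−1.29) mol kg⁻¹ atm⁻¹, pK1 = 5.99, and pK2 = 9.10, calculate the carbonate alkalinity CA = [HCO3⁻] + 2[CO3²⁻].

[CO2*] = KH · pCO2 = 10^(−1.29) × 693×10^-6 = 3.554×10^-5 mol/kg
α₀ = 1/(1 + K1/[H⁺] + K1K2/[H⁺]²) = 1/(1 + 10^+1.82 + 10^+0.53) = 0.01419
DIC = [CO2*]/α₀ = 3.554×10^-5 / 0.01419 = 2.504 mmol/kg
CA = (α₁ + 2α₂)·DIC = (0.9377 + 2×0.04809) × 2.504 = 2.59 mmol/kg

CA = 2.59 mmol/kg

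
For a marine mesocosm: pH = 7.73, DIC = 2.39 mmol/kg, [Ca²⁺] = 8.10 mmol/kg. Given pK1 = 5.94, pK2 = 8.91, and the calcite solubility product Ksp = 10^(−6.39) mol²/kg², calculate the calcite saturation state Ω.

Ω = 2.90

α₂ = 1 / (1 + [H⁺]/K2 + [H⁺]²/(K1K2)) = 1 / (1 + 10^+1.18 + 10^-0.61)
   = 1 / (1 + 15.136 + 0.24547) = 1/16.381 = 0.06105
[CO3²⁻] = α₂ × DIC = 0.06105 × 2.39 = 0.1459 mmol/kg
Ksp = 10^(−6.39) = 4.074×10^-7
Ω = [Ca²⁺][CO3²⁻]/Ksp = (8.10×10^-3)(1.459×10^-4) / 4.074×10^-7 = 2.90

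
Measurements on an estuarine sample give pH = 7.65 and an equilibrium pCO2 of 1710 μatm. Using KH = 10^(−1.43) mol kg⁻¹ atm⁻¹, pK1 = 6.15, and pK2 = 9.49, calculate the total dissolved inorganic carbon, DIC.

[CO2*] = KH · pCO2 = 10^(−1.43) × 1710×10^-6 = 6.353×10^-5 mol/kg
α₀ = 1/(1 + K1/[H⁺] + K1K2/[H⁺]²) = 1/(1 + 10^+1.50 + 10^-0.34) = 0.03023
DIC = [CO2*]/α₀ = 6.353×10^-5 / 0.03023 = 2.10 mmol/kg

DIC = 2.10 mmol/kg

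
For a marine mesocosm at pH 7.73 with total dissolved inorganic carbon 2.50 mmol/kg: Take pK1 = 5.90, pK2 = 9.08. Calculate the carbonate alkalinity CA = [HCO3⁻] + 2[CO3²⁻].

CA = [HCO3⁻] + 2[CO3²⁻] = (α₁ + 2α₂)·DIC
At pH 7.73: [H⁺]/K1 = 10^-1.83 = 0.014791, K2/[H⁺] = 10^-1.35 = 0.044668
α₁ = 1/(1 + 0.014791 + 0.044668) = 1/1.0595 = 0.9439; α₂ = α₁·K2/[H⁺] = 0.04216
α₁ + 2α₂ = 1.0282
CA = 1.0282 × 2.50 = 2.57 mmol/kg

CA = 2.57 mmol/kg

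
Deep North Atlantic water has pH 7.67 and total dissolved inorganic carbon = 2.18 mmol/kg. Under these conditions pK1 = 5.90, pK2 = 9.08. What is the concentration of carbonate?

α₂ = 1 / (1 + [H⁺]/K2 + [H⁺]²/(K1K2)) = 1 / (1 + 10^+1.41 + 10^-0.36)
   = 1 / (1 + 25.704 + 0.43652) = 1/27.140 = 0.03685
[CO3²⁻] = α₂ × DIC = 0.03685 × 2.18 = 0.0803 mmol/kg

[CO3²⁻] = 0.0803 mmol/kg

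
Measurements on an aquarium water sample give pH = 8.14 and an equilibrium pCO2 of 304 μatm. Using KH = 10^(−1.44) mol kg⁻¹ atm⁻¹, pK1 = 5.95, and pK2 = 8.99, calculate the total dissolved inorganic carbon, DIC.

[CO2*] = KH · pCO2 = 10^(−1.44) × 304×10^-6 = 1.104×10^-5 mol/kg
α₀ = 1/(1 + K1/[H⁺] + K1K2/[H⁺]²) = 1/(1 + 10^+2.19 + 10^+1.34) = 0.005626
DIC = [CO2*]/α₀ = 1.104×10^-5 / 0.005626 = 1.96 mmol/kg

DIC = 1.96 mmol/kg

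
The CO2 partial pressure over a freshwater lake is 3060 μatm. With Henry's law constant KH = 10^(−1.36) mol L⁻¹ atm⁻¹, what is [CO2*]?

KH = 10^(−1.36) = 4.365×10^-2 mol L⁻¹ atm⁻¹
[CO2*] = KH · pCO2 = 4.365×10^-2 × 3060×10^-6 atm = 1.34×10^-4 mol/L

[CO2*] = 134 μmol/L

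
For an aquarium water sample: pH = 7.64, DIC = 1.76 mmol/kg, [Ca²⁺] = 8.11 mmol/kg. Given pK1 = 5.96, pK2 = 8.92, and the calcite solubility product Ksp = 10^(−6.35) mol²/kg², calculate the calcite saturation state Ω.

Ω = 1.56

α₂ = 1 / (1 + [H⁺]/K2 + [H⁺]²/(K1K2)) = 1 / (1 + 10^+1.28 + 10^-0.40)
   = 1 / (1 + 19.055 + 0.39811) = 1/20.453 = 0.04889
[CO3²⁻] = α₂ × DIC = 0.04889 × 1.76 = 0.08605 mmol/kg
Ksp = 10^(−6.35) = 4.467×10^-7
Ω = [Ca²⁺][CO3²⁻]/Ksp = (8.11×10^-3)(8.605×10^-5) / 4.467×10^-7 = 1.56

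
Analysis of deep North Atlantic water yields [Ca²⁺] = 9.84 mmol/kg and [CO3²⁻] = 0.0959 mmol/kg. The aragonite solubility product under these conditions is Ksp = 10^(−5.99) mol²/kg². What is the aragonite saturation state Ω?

Ksp = 10^(−5.99) = 1.023×10^-6
Ω = [Ca²⁺][CO3²⁻]/Ksp = (9.84×10^-3)(0.0959×10^-3) / 1.023×10^-6 = 0.922

Ω = 0.922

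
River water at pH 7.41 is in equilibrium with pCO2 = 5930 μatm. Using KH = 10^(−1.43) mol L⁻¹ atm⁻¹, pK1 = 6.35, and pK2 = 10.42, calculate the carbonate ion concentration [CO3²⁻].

[CO2*] = KH · pCO2 = 10^(−1.43) × 5930×10^-6 = 2.203×10^-4 mol/L
α₀ = 1/(1 + K1/[H⁺] + K1K2/[H⁺]²) = 1/(1 + 10^+1.06 + 10^-1.95) = 0.08005
DIC = [CO2*]/α₀ = 2.203×10^-4 / 0.08005 = 2.752 mmol/L
[CO3²⁻] = α₂·DIC; α₂ = 0.0008981, so [CO3²⁻] = 0.0008981 × 2.752 = 0.00247 mmol/L = 2.47 μmol/L

[CO3²⁻] = 2.47 μmol/L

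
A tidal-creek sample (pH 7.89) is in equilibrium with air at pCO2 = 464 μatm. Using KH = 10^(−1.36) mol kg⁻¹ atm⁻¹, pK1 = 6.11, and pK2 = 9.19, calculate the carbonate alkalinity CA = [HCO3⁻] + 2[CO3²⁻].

CA = 1.34 mmol/kg

[CO2*] = KH · pCO2 = 10^(−1.36) × 464×10^-6 = 2.025×10^-5 mol/kg
α₀ = 1/(1 + K1/[H⁺] + K1K2/[H⁺]²) = 1/(1 + 10^+1.78 + 10^+0.48) = 0.01556
DIC = [CO2*]/α₀ = 2.025×10^-5 / 0.01556 = 1.302 mmol/kg
CA = (α₁ + 2α₂)·DIC = (0.9375 + 2×0.04698) × 1.302 = 1.34 mmol/kg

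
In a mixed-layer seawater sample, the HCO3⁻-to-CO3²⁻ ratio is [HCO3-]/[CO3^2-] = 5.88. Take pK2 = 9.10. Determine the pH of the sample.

pH = 8.33

From K2 = [H⁺][CO3^2-]/[HCO3-]:  pH = pK2 − log₁₀([HCO3-]/[CO3^2-])
log₁₀(5.88) = +0.769
pH = 9.10 − (+0.769) = 8.33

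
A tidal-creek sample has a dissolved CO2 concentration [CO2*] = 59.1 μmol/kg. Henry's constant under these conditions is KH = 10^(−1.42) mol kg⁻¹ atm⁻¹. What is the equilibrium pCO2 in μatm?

KH = 10^(−1.42) = 3.802×10^-2 mol kg⁻¹ atm⁻¹
pCO2 = [CO2*]/KH = 59.1×10^-6 / 3.802×10^-2 = 1.55×10^-3 atm = 1550 μatm

pCO2 = 1550 μatm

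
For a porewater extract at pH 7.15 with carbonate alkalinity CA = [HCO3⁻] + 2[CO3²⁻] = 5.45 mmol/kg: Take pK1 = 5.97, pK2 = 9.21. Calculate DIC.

CA = [HCO3⁻] + 2[CO3²⁻] = (α₁ + 2α₂)·DIC
At pH 7.15: [H⁺]/K1 = 10^-1.18 = 0.066069, K2/[H⁺] = 10^-2.06 = 0.0087096
α₁ = 1/(1 + 0.066069 + 0.0087096) = 1/1.0748 = 0.9304; α₂ = α₁·K2/[H⁺] = 0.008104
α₁ + 2α₂ = 0.9466
DIC = CA / (α₁ + 2α₂) = 5.45 / 0.9466 = 5.76 mmol/kg

DIC = 5.76 mmol/kg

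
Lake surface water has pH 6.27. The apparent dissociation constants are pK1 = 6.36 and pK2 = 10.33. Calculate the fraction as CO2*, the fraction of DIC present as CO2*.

α₀ = 0.552

α₀ = 1 / (1 + K1/[H⁺] + K1K2/[H⁺]²) = 1 / (1 + 10^-0.09 + 10^-4.15)
   = 1 / (1 + 0.81283 + 7.0795×10^-5) = 1/1.8129 = 0.5516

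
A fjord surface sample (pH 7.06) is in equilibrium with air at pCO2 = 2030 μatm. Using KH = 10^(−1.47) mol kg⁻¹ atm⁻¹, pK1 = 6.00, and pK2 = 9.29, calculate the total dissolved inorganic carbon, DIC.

DIC = 0.863 mmol/kg

[CO2*] = KH · pCO2 = 10^(−1.47) × 2030×10^-6 = 6.879×10^-5 mol/kg
α₀ = 1/(1 + K1/[H⁺] + K1K2/[H⁺]²) = 1/(1 + 10^+1.06 + 10^-1.17) = 0.07969
DIC = [CO2*]/α₀ = 6.879×10^-5 / 0.07969 = 0.863 mmol/kg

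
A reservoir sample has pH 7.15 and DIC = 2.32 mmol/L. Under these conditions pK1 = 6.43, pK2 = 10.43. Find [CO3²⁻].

[CO3²⁻] = 1.02 μmol/L

α₂ = 1 / (1 + [H⁺]/K2 + [H⁺]²/(K1K2)) = 1 / (1 + 10^+3.28 + 10^+2.56)
   = 1 / (1 + 1905.5 + 363.08) = 1/2269.5 = 0.0004406
[CO3²⁻] = α₂ × DIC = 0.0004406 × 2.32 = 0.00102 mmol/L = 1.02 μmol/L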